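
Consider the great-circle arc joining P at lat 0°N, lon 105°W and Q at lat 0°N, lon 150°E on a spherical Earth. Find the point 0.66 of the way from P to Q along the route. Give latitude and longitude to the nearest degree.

Convert each endpoint to a unit vector on the sphere (x = cos φ cos λ, y = cos φ sin λ, z = sin φ).
The central angle between the endpoints is δ = arccos(p₁·p₂) ≈ 1.833 rad (105.0°).
Interpolate at f = 0.66 with slerp weights a = sin((1−f)δ)/sin δ ≈ 0.604, b = sin(fδ)/sin δ ≈ 0.968.
p = a·p₁ + b·p₂ ≈ (-0.995, -0.099, 0.000); φ = arcsin(p_z) ≈ 0.00°, λ = atan2(p_y, p_x) ≈ -174.30°.

≈ lat 0°N, lon 174°W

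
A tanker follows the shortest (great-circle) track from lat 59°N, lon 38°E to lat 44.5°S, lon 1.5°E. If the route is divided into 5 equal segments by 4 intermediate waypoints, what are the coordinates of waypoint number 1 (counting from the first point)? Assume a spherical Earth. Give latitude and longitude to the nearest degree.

≈ lat 39°N, lon 26°E

The haversine formula gives a central angle δ ≈ 1.881 rad (107.8°) between the endpoints.
Interpolate at f = 1/5 with slerp weights a = sin((1−f)δ)/sin δ ≈ 1.048, b = sin(fδ)/sin δ ≈ 0.386.
p = a·p₁ + b·p₂ ≈ (0.700, 0.339, 0.628); φ = arcsin(p_z) ≈ 38.89°, λ = atan2(p_y, p_x) ≈ 25.86°.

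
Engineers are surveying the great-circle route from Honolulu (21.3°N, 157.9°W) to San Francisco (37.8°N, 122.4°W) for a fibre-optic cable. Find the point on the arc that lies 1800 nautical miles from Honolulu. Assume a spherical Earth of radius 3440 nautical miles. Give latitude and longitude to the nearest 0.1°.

Write both endpoints as unit vectors p₁, p₂ with components (cos φ cos λ, cos φ sin λ, sin φ).
The central angle between the endpoints is δ = arccos(p₁·p₂) ≈ 0.606 rad (34.7°). The total great-circle distance is δ·R ≈ 0.606 × 3440 ≈ 2084 nmi, so the target fraction is f = 1800/2084 ≈ 0.864.
Interpolate at f ≈ 0.864 with slerp weights a = sin((1−f)δ)/sin δ ≈ 0.145, b = sin(fδ)/sin δ ≈ 0.877.
p = a·p₁ + b·p₂ ≈ (-0.497, -0.636, 0.590); φ = arcsin(p_z) ≈ 36.19°, λ = atan2(p_y, p_x) ≈ -127.98°.

≈ 36.2°N, 128.0°W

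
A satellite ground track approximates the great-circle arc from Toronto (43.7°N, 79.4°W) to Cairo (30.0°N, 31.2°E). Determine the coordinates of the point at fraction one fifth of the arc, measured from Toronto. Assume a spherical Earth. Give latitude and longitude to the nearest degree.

Write both endpoints as unit vectors p₁, p₂ with components (cos φ cos λ, cos φ sin λ, sin φ).
The central angle between the endpoints is δ = arccos(p₁·p₂) ≈ 1.445 rad (82.8°).
Interpolate at f = 1/5 with slerp weights a = sin((1−f)δ)/sin δ ≈ 0.923, b = sin(fδ)/sin δ ≈ 0.287.
p = a·p₁ + b·p₂ ≈ (0.336, -0.527, 0.781); φ = arcsin(p_z) ≈ 51.36°, λ = atan2(p_y, p_x) ≈ -57.50°.

≈ (51°N, 58°W)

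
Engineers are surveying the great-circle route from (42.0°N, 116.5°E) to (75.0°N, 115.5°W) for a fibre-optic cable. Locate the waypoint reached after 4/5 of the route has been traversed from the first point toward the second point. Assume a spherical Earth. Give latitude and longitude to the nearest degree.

≈ (80°N, 167°W)

Write both endpoints as unit vectors p₁, p₂ with components (cos φ cos λ, cos φ sin λ, sin φ).
The central angle between the endpoints is δ = arccos(p₁·p₂) ≈ 1.015 rad (58.1°).
Interpolate at f = 4/5 with slerp weights a = sin((1−f)δ)/sin δ ≈ 0.237, b = sin(fδ)/sin δ ≈ 0.854.
p = a·p₁ + b·p₂ ≈ (-0.174, -0.042, 0.984); φ = arcsin(p_z) ≈ 79.70°, λ = atan2(p_y, p_x) ≈ -166.51°.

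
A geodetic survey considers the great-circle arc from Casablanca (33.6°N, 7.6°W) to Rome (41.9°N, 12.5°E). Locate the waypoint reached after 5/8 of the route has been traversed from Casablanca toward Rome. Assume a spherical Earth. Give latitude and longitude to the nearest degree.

≈ 39°N, 4°E

Write both endpoints as unit vectors p₁, p₂ with components (cos φ cos λ, cos φ sin λ, sin φ).
The central angle between the endpoints is δ = arccos(p₁·p₂) ≈ 0.312 rad (17.9°).
Interpolate at f = 5/8 with slerp weights a = sin((1−f)δ)/sin δ ≈ 0.380, b = sin(fδ)/sin δ ≈ 0.631.
p = a·p₁ + b·p₂ ≈ (0.773, 0.060, 0.632); φ = arcsin(p_z) ≈ 39.20°, λ = atan2(p_y, p_x) ≈ 4.43°.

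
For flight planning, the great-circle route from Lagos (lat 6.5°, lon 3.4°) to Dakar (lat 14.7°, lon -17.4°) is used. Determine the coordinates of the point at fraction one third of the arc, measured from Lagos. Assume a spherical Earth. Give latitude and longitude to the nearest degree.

≈ lat 9°, lon -3°

The haversine formula gives a central angle δ ≈ 0.384 rad (22.0°) between the endpoints.
Interpolate at f = 1/3 with slerp weights a = sin((1−f)δ)/sin δ ≈ 0.676, b = sin(fδ)/sin δ ≈ 0.341.
p = a·p₁ + b·p₂ ≈ (0.985, -0.059, 0.163); φ = arcsin(p_z) ≈ 9.38°, λ = atan2(p_y, p_x) ≈ -3.41°.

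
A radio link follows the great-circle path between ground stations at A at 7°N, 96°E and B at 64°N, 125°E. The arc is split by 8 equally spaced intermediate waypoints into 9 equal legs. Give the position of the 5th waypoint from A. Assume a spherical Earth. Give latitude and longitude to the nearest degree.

≈ 39°N, 106°E

Convert each endpoint to a unit vector on the sphere (x = cos φ cos λ, y = cos φ sin λ, z = sin φ).
The central angle between the endpoints is δ = arccos(p₁·p₂) ≈ 1.059 rad (60.7°).
Interpolate at f = 5/9 with slerp weights a = sin((1−f)δ)/sin δ ≈ 0.520, b = sin(fδ)/sin δ ≈ 0.636.
p = a·p₁ + b·p₂ ≈ (-0.214, 0.742, 0.635); φ = arcsin(p_z) ≈ 39.45°, λ = atan2(p_y, p_x) ≈ 106.09°.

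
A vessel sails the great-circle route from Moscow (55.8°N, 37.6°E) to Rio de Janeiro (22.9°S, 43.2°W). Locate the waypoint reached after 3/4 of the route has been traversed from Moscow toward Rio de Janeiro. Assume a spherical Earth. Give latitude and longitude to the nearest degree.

≈ (1°S, 29°W)

Convert each endpoint to a unit vector on the sphere (x = cos φ cos λ, y = cos φ sin λ, z = sin φ).
The central angle between the endpoints is δ = arccos(p₁·p₂) ≈ 1.812 rad (103.8°).
Interpolate at f = 3/4 with slerp weights a = sin((1−f)δ)/sin δ ≈ 0.451, b = sin(fδ)/sin δ ≈ 1.007.
p = a·p₁ + b·p₂ ≈ (0.877, -0.480, -0.019); φ = arcsin(p_z) ≈ -1.09°, λ = atan2(p_y, p_x) ≈ -28.71°.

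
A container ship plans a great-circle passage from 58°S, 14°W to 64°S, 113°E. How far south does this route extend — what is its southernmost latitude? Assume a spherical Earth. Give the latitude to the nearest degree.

≈ 76°S

The great circle lies in the plane with unit normal n̂ = (p₁ × p₂)/|p₁ × p₂|.
Here n̂_z ≈ +0.237; the vertex latitude is φ_max = arccos|n̂_z| ≈ 76.3°.
Check via Clairaut: cos φ_max = |cos φ₁| · sin C = cos(58.0°)·sin(153.4°) ≈ 0.237, again giving ≈ 76.3°.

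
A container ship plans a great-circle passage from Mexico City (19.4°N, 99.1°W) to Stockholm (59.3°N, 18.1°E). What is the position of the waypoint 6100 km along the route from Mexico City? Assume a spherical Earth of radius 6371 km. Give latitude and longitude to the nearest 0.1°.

≈ 61.4°N, 48.1°W

Write both endpoints as unit vectors p₁, p₂ with components (cos φ cos λ, cos φ sin λ, sin φ).
The central angle between the endpoints is δ = arccos(p₁·p₂) ≈ 1.505 rad (86.2°). The total great-circle distance is δ·R ≈ 1.505 × 6371 ≈ 9590 km, so the target fraction is f = 6100/9590 ≈ 0.636.
Interpolate at f ≈ 0.636 with slerp weights a = sin((1−f)δ)/sin δ ≈ 0.522, b = sin(fδ)/sin δ ≈ 0.819.
p = a·p₁ + b·p₂ ≈ (0.320, -0.356, 0.878); φ = arcsin(p_z) ≈ 61.40°, λ = atan2(p_y, p_x) ≈ -48.07°.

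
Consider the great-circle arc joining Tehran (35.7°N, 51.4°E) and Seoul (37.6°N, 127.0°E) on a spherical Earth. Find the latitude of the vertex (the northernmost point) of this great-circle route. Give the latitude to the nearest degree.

The great circle lies in the plane with unit normal n̂ = (p₁ × p₂)/|p₁ × p₂|.
Here n̂_z ≈ +0.728; the vertex latitude is φ_max = arccos|n̂_z| ≈ 43.3°.

≈ 43°N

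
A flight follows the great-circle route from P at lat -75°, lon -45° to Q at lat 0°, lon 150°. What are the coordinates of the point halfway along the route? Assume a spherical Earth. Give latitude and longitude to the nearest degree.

≈ lat -52°, lon 155°

Write both endpoints as unit vectors p₁, p₂ with components (cos φ cos λ, cos φ sin λ, sin φ).
The central angle between the endpoints is δ = arccos(p₁·p₂) ≈ 1.823 rad (104.5°).
Interpolate at f = 1/2 with slerp weights a = sin((1−f)δ)/sin δ ≈ 0.816, b = sin(fδ)/sin δ ≈ 0.816.
p = a·p₁ + b·p₂ ≈ (-0.558, 0.259, -0.789); φ = arcsin(p_z) ≈ -52.06°, λ = atan2(p_y, p_x) ≈ 155.10°.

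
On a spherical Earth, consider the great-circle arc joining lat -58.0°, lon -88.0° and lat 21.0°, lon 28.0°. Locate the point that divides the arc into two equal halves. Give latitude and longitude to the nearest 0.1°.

Write both endpoints as unit vectors p₁, p₂ with components (cos φ cos λ, cos φ sin λ, sin φ).
The central angle between the endpoints is δ = arccos(p₁·p₂) ≈ 2.119 rad (121.4°).
Interpolate at f = 1/2 with slerp weights a = sin((1−f)δ)/sin δ ≈ 1.021, b = sin(fδ)/sin δ ≈ 1.021.
p = a·p₁ + b·p₂ ≈ (0.861, -0.093, -0.500); φ = arcsin(p_z) ≈ -30.01°, λ = atan2(p_y, p_x) ≈ -6.18°.

≈ lat -30.0°, lon -6.2°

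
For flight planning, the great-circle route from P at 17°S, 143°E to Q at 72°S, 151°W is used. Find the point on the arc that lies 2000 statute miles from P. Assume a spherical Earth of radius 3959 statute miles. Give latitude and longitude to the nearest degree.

≈ 44°S, 155°E

The haversine formula gives a central angle δ ≈ 1.161 rad (66.5°) between the endpoints. The total great-circle distance is δ·R ≈ 1.161 × 3959 ≈ 4597 mi, so the target fraction is f = 2000/4597 ≈ 0.435.
Interpolate at f ≈ 0.435 with slerp weights a = sin((1−f)δ)/sin δ ≈ 0.665, b = sin(fδ)/sin δ ≈ 0.528.
p = a·p₁ + b·p₂ ≈ (-0.650, 0.304, -0.696); φ = arcsin(p_z) ≈ -44.12°, λ = atan2(p_y, p_x) ≈ 154.98°.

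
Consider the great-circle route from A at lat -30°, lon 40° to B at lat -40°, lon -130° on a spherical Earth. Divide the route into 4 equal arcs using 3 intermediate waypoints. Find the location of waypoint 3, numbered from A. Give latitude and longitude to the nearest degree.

≈ lat -67°, lon -119°

From cos δ = sin φ₁ sin φ₂ + cos φ₁ cos φ₂ cos Δλ, the central angle is δ ≈ 1.909 rad (109.4°).
Interpolate at f = 3/4 with slerp weights a = sin((1−f)δ)/sin δ ≈ 0.487, b = sin(fδ)/sin δ ≈ 1.050.
p = a·p₁ + b·p₂ ≈ (-0.194, -0.345, -0.918); φ = arcsin(p_z) ≈ -66.69°, λ = atan2(p_y, p_x) ≈ -119.34°.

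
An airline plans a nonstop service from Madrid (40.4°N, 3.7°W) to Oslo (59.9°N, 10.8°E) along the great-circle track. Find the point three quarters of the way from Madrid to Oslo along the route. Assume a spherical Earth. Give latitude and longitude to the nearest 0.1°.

Convert each endpoint to a unit vector on the sphere (x = cos φ cos λ, y = cos φ sin λ, z = sin φ).
The central angle between the endpoints is δ = arccos(p₁·p₂) ≈ 0.375 rad (21.5°).
Interpolate at f = 3/4 with slerp weights a = sin((1−f)δ)/sin δ ≈ 0.256, b = sin(fδ)/sin δ ≈ 0.758.
p = a·p₁ + b·p₂ ≈ (0.568, 0.059, 0.821); φ = arcsin(p_z) ≈ 55.21°, λ = atan2(p_y, p_x) ≈ 5.90°.

≈ 55.2°N, 5.9°E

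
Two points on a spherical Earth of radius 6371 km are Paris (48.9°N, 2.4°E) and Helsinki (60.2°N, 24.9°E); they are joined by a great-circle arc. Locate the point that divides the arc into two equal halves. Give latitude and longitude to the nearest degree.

Convert each endpoint to a unit vector on the sphere (x = cos φ cos λ, y = cos φ sin λ, z = sin φ).
The central angle between the endpoints is δ = arccos(p₁·p₂) ≈ 0.299 rad (17.1°).
Interpolate at f = 1/2 with slerp weights a = sin((1−f)δ)/sin δ ≈ 0.506, b = sin(fδ)/sin δ ≈ 0.506.
p = a·p₁ + b·p₂ ≈ (0.560, 0.120, 0.820); φ = arcsin(p_z) ≈ 55.06°, λ = atan2(p_y, p_x) ≈ 12.07°.

≈ 55°N, 12°E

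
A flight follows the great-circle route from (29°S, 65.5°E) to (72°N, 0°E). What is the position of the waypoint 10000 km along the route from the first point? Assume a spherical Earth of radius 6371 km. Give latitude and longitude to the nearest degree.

≈ (56°N, 33°E)

Convert each endpoint to a unit vector on the sphere (x = cos φ cos λ, y = cos φ sin λ, z = sin φ).
The central angle between the endpoints is δ = arccos(p₁·p₂) ≈ 1.927 rad (110.4°). The total great-circle distance is δ·R ≈ 1.927 × 6371 ≈ 12279 km, so the target fraction is f = 10000/12279 ≈ 0.814.
Interpolate at f ≈ 0.814 with slerp weights a = sin((1−f)δ)/sin δ ≈ 0.374, b = sin(fδ)/sin δ ≈ 1.067.
p = a·p₁ + b·p₂ ≈ (0.465, 0.297, 0.834); φ = arcsin(p_z) ≈ 56.49°, λ = atan2(p_y, p_x) ≈ 32.58°.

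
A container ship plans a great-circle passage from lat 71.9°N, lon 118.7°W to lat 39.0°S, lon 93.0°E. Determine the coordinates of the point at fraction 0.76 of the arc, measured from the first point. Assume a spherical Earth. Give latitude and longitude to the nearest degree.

≈ lat 6°S, lon 102°E

Write both endpoints as unit vectors p₁, p₂ with components (cos φ cos λ, cos φ sin λ, sin φ).
The central angle between the endpoints is δ = arccos(p₁·p₂) ≈ 2.504 rad (143.5°).
Interpolate at f = 0.76 with slerp weights a = sin((1−f)δ)/sin δ ≈ 0.950, b = sin(fδ)/sin δ ≈ 1.588.
p = a·p₁ + b·p₂ ≈ (-0.206, 0.974, -0.096); φ = arcsin(p_z) ≈ -5.54°, λ = atan2(p_y, p_x) ≈ 101.96°.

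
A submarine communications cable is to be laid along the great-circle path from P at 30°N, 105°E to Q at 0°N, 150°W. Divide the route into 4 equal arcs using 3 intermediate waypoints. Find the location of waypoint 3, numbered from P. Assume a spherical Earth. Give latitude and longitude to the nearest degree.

The haversine formula gives a central angle δ ≈ 1.797 rad (103.0°) between the endpoints.
Interpolate at f = 3/4 with slerp weights a = sin((1−f)δ)/sin δ ≈ 0.446, b = sin(fδ)/sin δ ≈ 1.001.
p = a·p₁ + b·p₂ ≈ (-0.966, -0.128, 0.223); φ = arcsin(p_z) ≈ 12.87°, λ = atan2(p_y, p_x) ≈ -172.48°.

≈ 13°N, 172°W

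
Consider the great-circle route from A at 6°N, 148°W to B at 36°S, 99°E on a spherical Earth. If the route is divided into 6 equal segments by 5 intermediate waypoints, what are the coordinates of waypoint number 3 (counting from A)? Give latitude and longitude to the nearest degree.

The haversine formula gives a central angle δ ≈ 1.956 rad (112.1°) between the endpoints.
Interpolate at f = 3/6 with slerp weights a = sin((1−f)δ)/sin δ ≈ 0.895, b = sin(fδ)/sin δ ≈ 0.895.
p = a·p₁ + b·p₂ ≈ (-0.868, 0.243, -0.433); φ = arcsin(p_z) ≈ -25.63°, λ = atan2(p_y, p_x) ≈ 164.33°.

≈ 26°S, 164°E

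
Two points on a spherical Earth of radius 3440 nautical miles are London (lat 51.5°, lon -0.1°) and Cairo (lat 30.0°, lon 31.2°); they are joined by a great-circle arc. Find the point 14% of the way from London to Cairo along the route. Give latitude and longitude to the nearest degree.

≈ lat 49°, lon 6°

From cos δ = sin φ₁ sin φ₂ + cos φ₁ cos φ₂ cos Δλ, the central angle is δ ≈ 0.551 rad (31.6°).
Interpolate at f = 0.14 with slerp weights a = sin((1−f)δ)/sin δ ≈ 0.872, b = sin(fδ)/sin δ ≈ 0.147.
p = a·p₁ + b·p₂ ≈ (0.652, 0.065, 0.756); φ = arcsin(p_z) ≈ 49.09°, λ = atan2(p_y, p_x) ≈ 5.70°.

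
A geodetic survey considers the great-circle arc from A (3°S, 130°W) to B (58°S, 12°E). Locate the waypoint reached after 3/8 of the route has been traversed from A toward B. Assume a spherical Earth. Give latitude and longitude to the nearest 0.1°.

Write both endpoints as unit vectors p₁, p₂ with components (cos φ cos λ, cos φ sin λ, sin φ).
The central angle between the endpoints is δ = arccos(p₁·p₂) ≈ 1.953 rad (111.9°).
Interpolate at f = 3/8 with slerp weights a = sin((1−f)δ)/sin δ ≈ 1.012, b = sin(fδ)/sin δ ≈ 0.720.
p = a·p₁ + b·p₂ ≈ (-0.276, -0.695, -0.664); φ = arcsin(p_z) ≈ -41.60°, λ = atan2(p_y, p_x) ≈ -111.68°.

≈ (41.6°S, 111.7°W)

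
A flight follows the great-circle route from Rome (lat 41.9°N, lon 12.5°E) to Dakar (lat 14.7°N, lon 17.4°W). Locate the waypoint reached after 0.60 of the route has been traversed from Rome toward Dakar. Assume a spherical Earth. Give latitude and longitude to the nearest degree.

≈ lat 26°N, lon 7°W

Write both endpoints as unit vectors p₁, p₂ with components (cos φ cos λ, cos φ sin λ, sin φ).
The central angle between the endpoints is δ = arccos(p₁·p₂) ≈ 0.654 rad (37.5°).
Interpolate at f = 0.60 with slerp weights a = sin((1−f)δ)/sin δ ≈ 0.425, b = sin(fδ)/sin δ ≈ 0.629.
p = a·p₁ + b·p₂ ≈ (0.889, -0.113, 0.443); φ = arcsin(p_z) ≈ 26.32°, λ = atan2(p_y, p_x) ≈ -7.26°.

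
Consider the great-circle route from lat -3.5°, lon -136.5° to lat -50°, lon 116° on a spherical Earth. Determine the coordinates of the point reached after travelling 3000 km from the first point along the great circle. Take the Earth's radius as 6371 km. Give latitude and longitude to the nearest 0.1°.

≈ lat -24.2°, lon -154.5°

The haversine formula gives a central angle δ ≈ 1.717 rad (98.4°) between the endpoints. The total great-circle distance is δ·R ≈ 1.717 × 6371 ≈ 10942 km, so the target fraction is f = 3000/10942 ≈ 0.274.
Interpolate at f ≈ 0.274 with slerp weights a = sin((1−f)δ)/sin δ ≈ 0.958, b = sin(fδ)/sin δ ≈ 0.459.
p = a·p₁ + b·p₂ ≈ (-0.823, -0.393, -0.410); φ = arcsin(p_z) ≈ -24.19°, λ = atan2(p_y, p_x) ≈ -154.45°.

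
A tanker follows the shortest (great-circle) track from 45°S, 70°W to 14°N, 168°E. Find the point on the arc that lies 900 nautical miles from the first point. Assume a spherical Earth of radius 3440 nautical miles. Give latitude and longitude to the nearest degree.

≈ 46°S, 91°W

Write both endpoints as unit vectors p₁, p₂ with components (cos φ cos λ, cos φ sin λ, sin φ).
The central angle between the endpoints is δ = arccos(p₁·p₂) ≈ 2.135 rad (122.3°). The total great-circle distance is δ·R ≈ 2.135 × 3440 ≈ 7344 nmi, so the target fraction is f = 900/7344 ≈ 0.123.
Interpolate at f ≈ 0.123 with slerp weights a = sin((1−f)δ)/sin δ ≈ 1.130, b = sin(fδ)/sin δ ≈ 0.306.
p = a·p₁ + b·p₂ ≈ (-0.017, -0.689, -0.725); φ = arcsin(p_z) ≈ -46.44°, λ = atan2(p_y, p_x) ≈ -91.44°.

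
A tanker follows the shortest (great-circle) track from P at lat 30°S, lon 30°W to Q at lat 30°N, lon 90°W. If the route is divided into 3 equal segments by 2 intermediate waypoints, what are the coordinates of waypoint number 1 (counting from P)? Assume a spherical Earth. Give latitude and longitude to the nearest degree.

Convert each endpoint to a unit vector on the sphere (x = cos φ cos λ, y = cos φ sin λ, z = sin φ).
The central angle between the endpoints is δ = arccos(p₁·p₂) ≈ 1.445 rad (82.8°).
Interpolate at f = 1/3 with slerp weights a = sin((1−f)δ)/sin δ ≈ 0.828, b = sin(fδ)/sin δ ≈ 0.467.
p = a·p₁ + b·p₂ ≈ (0.621, -0.763, -0.180); φ = arcsin(p_z) ≈ -10.39°, λ = atan2(p_y, p_x) ≈ -50.86°.

≈ lat 10°S, lon 51°W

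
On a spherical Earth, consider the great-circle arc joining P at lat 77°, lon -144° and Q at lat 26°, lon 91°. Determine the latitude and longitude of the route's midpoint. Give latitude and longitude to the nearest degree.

≈ lat 61°, lon 104°

Write both endpoints as unit vectors p₁, p₂ with components (cos φ cos λ, cos φ sin λ, sin φ).
The central angle between the endpoints is δ = arccos(p₁·p₂) ≈ 1.254 rad (71.9°).
Interpolate at f = 1/2 with slerp weights a = sin((1−f)δ)/sin δ ≈ 0.618, b = sin(fδ)/sin δ ≈ 0.618.
p = a·p₁ + b·p₂ ≈ (-0.122, 0.473, 0.872); φ = arcsin(p_z) ≈ 60.74°, λ = atan2(p_y, p_x) ≈ 104.46°.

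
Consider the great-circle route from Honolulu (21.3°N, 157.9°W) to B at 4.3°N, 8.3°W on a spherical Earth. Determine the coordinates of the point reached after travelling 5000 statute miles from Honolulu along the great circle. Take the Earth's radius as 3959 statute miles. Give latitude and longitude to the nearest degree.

≈ 40°N, 73°W

From cos δ = sin φ₁ sin φ₂ + cos φ₁ cos φ₂ cos Δλ, the central angle is δ ≈ 2.456 rad (140.7°). The total great-circle distance is δ·R ≈ 2.456 × 3959 ≈ 9724 mi, so the target fraction is f = 5000/9724 ≈ 0.514.
Interpolate at f ≈ 0.514 with slerp weights a = sin((1−f)δ)/sin δ ≈ 1.468, b = sin(fδ)/sin δ ≈ 1.505.
p = a·p₁ + b·p₂ ≈ (0.218, -0.731, 0.646); φ = arcsin(p_z) ≈ 40.26°, λ = atan2(p_y, p_x) ≈ -73.41°.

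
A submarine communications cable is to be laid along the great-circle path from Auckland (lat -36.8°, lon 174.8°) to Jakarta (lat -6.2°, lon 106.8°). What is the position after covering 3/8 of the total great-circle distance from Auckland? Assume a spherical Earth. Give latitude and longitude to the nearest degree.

Write both endpoints as unit vectors p₁, p₂ with components (cos φ cos λ, cos φ sin λ, sin φ).
The central angle between the endpoints is δ = arccos(p₁·p₂) ≈ 1.199 rad (68.7°).
Interpolate at f = 3/8 with slerp weights a = sin((1−f)δ)/sin δ ≈ 0.731, b = sin(fδ)/sin δ ≈ 0.467.
p = a·p₁ + b·p₂ ≈ (-0.717, 0.497, -0.488); φ = arcsin(p_z) ≈ -29.24°, λ = atan2(p_y, p_x) ≈ 145.27°.

≈ lat -29°, lon 145°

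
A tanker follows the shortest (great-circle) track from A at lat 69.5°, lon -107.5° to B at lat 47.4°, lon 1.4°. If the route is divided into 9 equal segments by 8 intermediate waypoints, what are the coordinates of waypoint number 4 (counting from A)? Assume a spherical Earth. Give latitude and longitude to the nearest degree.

≈ lat 70°, lon -36°

From cos δ = sin φ₁ sin φ₂ + cos φ₁ cos φ₂ cos Δλ, the central angle is δ ≈ 0.911 rad (52.2°).
Interpolate at f = 4/9 with slerp weights a = sin((1−f)δ)/sin δ ≈ 0.614, b = sin(fδ)/sin δ ≈ 0.499.
p = a·p₁ + b·p₂ ≈ (0.273, -0.197, 0.942); φ = arcsin(p_z) ≈ 70.35°, λ = atan2(p_y, p_x) ≈ -35.80°.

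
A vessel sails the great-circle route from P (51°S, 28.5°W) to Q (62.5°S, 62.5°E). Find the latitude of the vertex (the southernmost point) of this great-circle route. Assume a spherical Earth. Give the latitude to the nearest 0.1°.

The great circle lies in the plane with unit normal n̂ = (p₁ × p₂)/|p₁ × p₂|.
Here n̂_z ≈ +0.398; the vertex latitude is φ_max = arccos|n̂_z| ≈ 66.5°.
Check via Clairaut: cos φ_max = |cos φ₁| · sin C = cos(51.0°)·sin(140.7°) ≈ 0.398, again giving ≈ 66.5°.

≈ 66.5°S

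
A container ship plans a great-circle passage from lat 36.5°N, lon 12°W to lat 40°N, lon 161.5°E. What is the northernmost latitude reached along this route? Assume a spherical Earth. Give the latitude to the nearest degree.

The great circle lies in the plane with unit normal n̂ = (p₁ × p₂)/|p₁ × p₂|.
Here n̂_z ≈ +0.072; the vertex latitude is φ_max = arccos|n̂_z| ≈ 85.9°.
Check via Clairaut: cos φ_max = |cos φ₁| · sin C = cos(36.5°)·sin(5.1°) ≈ 0.072, again giving ≈ 85.9°.

≈ 86°N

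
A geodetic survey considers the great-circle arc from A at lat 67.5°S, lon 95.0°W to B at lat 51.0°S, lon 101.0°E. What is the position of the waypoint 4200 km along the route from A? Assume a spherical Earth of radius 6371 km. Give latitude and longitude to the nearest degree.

Write both endpoints as unit vectors p₁, p₂ with components (cos φ cos λ, cos φ sin λ, sin φ).
The central angle between the endpoints is δ = arccos(p₁·p₂) ≈ 1.063 rad (60.9°). The total great-circle distance is δ·R ≈ 1.063 × 6371 ≈ 6771 km, so the target fraction is f = 4200/6771 ≈ 0.620.
Interpolate at f ≈ 0.620 with slerp weights a = sin((1−f)δ)/sin δ ≈ 0.449, b = sin(fδ)/sin δ ≈ 0.701.
p = a·p₁ + b·p₂ ≈ (-0.099, 0.262, -0.960); φ = arcsin(p_z) ≈ -73.74°, λ = atan2(p_y, p_x) ≈ 110.75°.

≈ lat 74°S, lon 111°E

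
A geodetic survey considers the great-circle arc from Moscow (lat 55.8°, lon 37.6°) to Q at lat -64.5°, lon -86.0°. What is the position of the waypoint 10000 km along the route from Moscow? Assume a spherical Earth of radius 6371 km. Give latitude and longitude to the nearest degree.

Convert each endpoint to a unit vector on the sphere (x = cos φ cos λ, y = cos φ sin λ, z = sin φ).
The central angle between the endpoints is δ = arccos(p₁·p₂) ≈ 2.648 rad (151.7°). The total great-circle distance is δ·R ≈ 2.648 × 6371 ≈ 16868 km, so the target fraction is f = 10000/16868 ≈ 0.593.
Interpolate at f ≈ 0.593 with slerp weights a = sin((1−f)δ)/sin δ ≈ 1.858, b = sin(fδ)/sin δ ≈ 2.109.
p = a·p₁ + b·p₂ ≈ (0.891, -0.269, -0.367); φ = arcsin(p_z) ≈ -21.52°, λ = atan2(p_y, p_x) ≈ -16.78°.

≈ lat -22°, lon -17°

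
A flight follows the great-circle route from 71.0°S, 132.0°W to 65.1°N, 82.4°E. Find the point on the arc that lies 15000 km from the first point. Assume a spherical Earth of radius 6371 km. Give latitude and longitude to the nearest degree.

≈ 39°N, 113°E

Write both endpoints as unit vectors p₁, p₂ with components (cos φ cos λ, cos φ sin λ, sin φ).
The central angle between the endpoints is δ = arccos(p₁·p₂) ≈ 2.899 rad (166.1°). The total great-circle distance is δ·R ≈ 2.899 × 6371 ≈ 18470 km, so the target fraction is f = 15000/18470 ≈ 0.812.
Interpolate at f ≈ 0.812 with slerp weights a = sin((1−f)δ)/sin δ ≈ 2.157, b = sin(fδ)/sin δ ≈ 2.949.
p = a·p₁ + b·p₂ ≈ (-0.306, 0.709, 0.636); φ = arcsin(p_z) ≈ 39.46°, λ = atan2(p_y, p_x) ≈ 113.33°.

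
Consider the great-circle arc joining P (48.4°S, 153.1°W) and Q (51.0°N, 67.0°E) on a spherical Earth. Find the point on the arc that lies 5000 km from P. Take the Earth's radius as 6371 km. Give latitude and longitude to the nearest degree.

≈ (21°S, 162°E)

The haversine formula gives a central angle δ ≈ 2.692 rad (154.3°) between the endpoints. The total great-circle distance is δ·R ≈ 2.692 × 6371 ≈ 17153 km, so the target fraction is f = 5000/17153 ≈ 0.292.
Interpolate at f ≈ 0.292 with slerp weights a = sin((1−f)δ)/sin δ ≈ 2.173, b = sin(fδ)/sin δ ≈ 1.627.
p = a·p₁ + b·p₂ ≈ (-0.887, 0.290, -0.361); φ = arcsin(p_z) ≈ -21.14°, λ = atan2(p_y, p_x) ≈ 161.90°.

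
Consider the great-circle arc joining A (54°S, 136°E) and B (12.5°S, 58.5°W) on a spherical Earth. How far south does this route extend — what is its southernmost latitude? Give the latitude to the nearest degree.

The great circle lies in the plane with unit normal n̂ = (p₁ × p₂)/|p₁ × p₂|.
Here n̂_z ≈ +0.155; the vertex latitude is φ_max = arccos|n̂_z| ≈ 81.1°.
Check via Clairaut: cos φ_max = |cos φ₁| · sin C = cos(54.0°)·sin(164.7°) ≈ 0.155, again giving ≈ 81.1°.

≈ 81°S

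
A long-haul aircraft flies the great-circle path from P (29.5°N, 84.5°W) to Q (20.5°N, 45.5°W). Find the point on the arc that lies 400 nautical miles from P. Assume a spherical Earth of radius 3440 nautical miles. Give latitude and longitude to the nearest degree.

≈ (29°N, 77°W)

Convert each endpoint to a unit vector on the sphere (x = cos φ cos λ, y = cos φ sin λ, z = sin φ).
The central angle between the endpoints is δ = arccos(p₁·p₂) ≈ 0.633 rad (36.3°). The total great-circle distance is δ·R ≈ 0.633 × 3440 ≈ 2179 nmi, so the target fraction is f = 400/2179 ≈ 0.184.
Interpolate at f ≈ 0.184 with slerp weights a = sin((1−f)δ)/sin δ ≈ 0.835, b = sin(fδ)/sin δ ≈ 0.196.
p = a·p₁ + b·p₂ ≈ (0.198, -0.855, 0.480); φ = arcsin(p_z) ≈ 28.68°, λ = atan2(p_y, p_x) ≈ -76.93°.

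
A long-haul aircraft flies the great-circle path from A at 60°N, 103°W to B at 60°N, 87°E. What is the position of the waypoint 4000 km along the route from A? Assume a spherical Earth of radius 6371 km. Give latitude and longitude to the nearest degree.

Write both endpoints as unit vectors p₁, p₂ with components (cos φ cos λ, cos φ sin λ, sin φ).
The central angle between the endpoints is δ = arccos(p₁·p₂) ≈ 1.043 rad (59.7°). The total great-circle distance is δ·R ≈ 1.043 × 6371 ≈ 6644 km, so the target fraction is f = 4000/6644 ≈ 0.602.
Interpolate at f ≈ 0.602 with slerp weights a = sin((1−f)δ)/sin δ ≈ 0.467, b = sin(fδ)/sin δ ≈ 0.680.
p = a·p₁ + b·p₂ ≈ (-0.035, 0.112, 0.993); φ = arcsin(p_z) ≈ 83.26°, λ = atan2(p_y, p_x) ≈ 107.19°.

≈ 83°N, 107°E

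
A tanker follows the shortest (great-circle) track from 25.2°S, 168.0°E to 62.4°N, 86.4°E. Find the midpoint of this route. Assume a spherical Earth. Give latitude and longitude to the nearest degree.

≈ 23°N, 143°E

Write both endpoints as unit vectors p₁, p₂ with components (cos φ cos λ, cos φ sin λ, sin φ).
The central angle between the endpoints is δ = arccos(p₁·p₂) ≈ 1.892 rad (108.4°).
Interpolate at f = 1/2 with slerp weights a = sin((1−f)δ)/sin δ ≈ 0.855, b = sin(fδ)/sin δ ≈ 0.855.
p = a·p₁ + b·p₂ ≈ (-0.732, 0.556, 0.394); φ = arcsin(p_z) ≈ 23.18°, λ = atan2(p_y, p_x) ≈ 142.77°.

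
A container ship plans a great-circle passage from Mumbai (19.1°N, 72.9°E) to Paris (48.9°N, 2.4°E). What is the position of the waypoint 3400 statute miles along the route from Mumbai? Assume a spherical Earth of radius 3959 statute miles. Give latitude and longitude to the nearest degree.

From cos δ = sin φ₁ sin φ₂ + cos φ₁ cos φ₂ cos Δλ, the central angle is δ ≈ 1.100 rad (63.0°). The total great-circle distance is δ·R ≈ 1.100 × 3959 ≈ 4353 mi, so the target fraction is f = 3400/4353 ≈ 0.781.
Interpolate at f ≈ 0.781 with slerp weights a = sin((1−f)δ)/sin δ ≈ 0.268, b = sin(fδ)/sin δ ≈ 0.850.
p = a·p₁ + b·p₂ ≈ (0.632, 0.265, 0.728); φ = arcsin(p_z) ≈ 46.71°, λ = atan2(p_y, p_x) ≈ 22.75°.

≈ (47°N, 23°E)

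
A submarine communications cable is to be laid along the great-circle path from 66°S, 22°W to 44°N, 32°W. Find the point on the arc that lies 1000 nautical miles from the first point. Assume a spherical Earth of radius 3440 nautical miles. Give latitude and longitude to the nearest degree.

≈ 49°S, 25°W

Write both endpoints as unit vectors p₁, p₂ with components (cos φ cos λ, cos φ sin λ, sin φ).
The central angle between the endpoints is δ = arccos(p₁·p₂) ≈ 1.925 rad (110.3°). The total great-circle distance is δ·R ≈ 1.925 × 3440 ≈ 6621 nmi, so the target fraction is f = 1000/6621 ≈ 0.151.
Interpolate at f ≈ 0.151 with slerp weights a = sin((1−f)δ)/sin δ ≈ 1.064, b = sin(fδ)/sin δ ≈ 0.306.
p = a·p₁ + b·p₂ ≈ (0.588, -0.279, -0.760); φ = arcsin(p_z) ≈ -49.44°, λ = atan2(p_y, p_x) ≈ -25.36°.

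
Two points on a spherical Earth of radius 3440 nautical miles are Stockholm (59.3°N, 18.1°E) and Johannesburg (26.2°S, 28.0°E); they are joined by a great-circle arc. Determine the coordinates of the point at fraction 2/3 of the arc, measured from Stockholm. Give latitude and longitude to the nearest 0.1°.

≈ 2.3°N, 25.6°E

From cos δ = sin φ₁ sin φ₂ + cos φ₁ cos φ₂ cos Δλ, the central angle is δ ≈ 1.499 rad (85.9°).
Interpolate at f = 2/3 with slerp weights a = sin((1−f)δ)/sin δ ≈ 0.480, b = sin(fδ)/sin δ ≈ 0.843.
p = a·p₁ + b·p₂ ≈ (0.901, 0.431, 0.041); φ = arcsin(p_z) ≈ 2.33°, λ = atan2(p_y, p_x) ≈ 25.58°.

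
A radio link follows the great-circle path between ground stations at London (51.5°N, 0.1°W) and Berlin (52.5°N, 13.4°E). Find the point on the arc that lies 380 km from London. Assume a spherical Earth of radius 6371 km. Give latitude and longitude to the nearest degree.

≈ 52°N, 5°E

Convert each endpoint to a unit vector on the sphere (x = cos φ cos λ, y = cos φ sin λ, z = sin φ).
The central angle between the endpoints is δ = arccos(p₁·p₂) ≈ 0.146 rad (8.4°). The total great-circle distance is δ·R ≈ 0.146 × 6371 ≈ 929 km, so the target fraction is f = 380/929 ≈ 0.409.
Interpolate at f ≈ 0.409 with slerp weights a = sin((1−f)δ)/sin δ ≈ 0.593, b = sin(fδ)/sin δ ≈ 0.410.
p = a·p₁ + b·p₂ ≈ (0.612, 0.057, 0.789); φ = arcsin(p_z) ≈ 52.10°, λ = atan2(p_y, p_x) ≈ 5.34°.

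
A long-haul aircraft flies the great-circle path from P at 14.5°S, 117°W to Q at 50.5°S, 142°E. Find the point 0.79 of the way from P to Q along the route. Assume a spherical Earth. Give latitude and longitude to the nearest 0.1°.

≈ 52.5°S, 170.9°E

Convert each endpoint to a unit vector on the sphere (x = cos φ cos λ, y = cos φ sin λ, z = sin φ).
The central angle between the endpoints is δ = arccos(p₁·p₂) ≈ 1.495 rad (85.7°).
Interpolate at f = 0.79 with slerp weights a = sin((1−f)δ)/sin δ ≈ 0.310, b = sin(fδ)/sin δ ≈ 0.928.
p = a·p₁ + b·p₂ ≈ (-0.601, 0.096, -0.793); φ = arcsin(p_z) ≈ -52.50°, λ = atan2(p_y, p_x) ≈ 170.92°.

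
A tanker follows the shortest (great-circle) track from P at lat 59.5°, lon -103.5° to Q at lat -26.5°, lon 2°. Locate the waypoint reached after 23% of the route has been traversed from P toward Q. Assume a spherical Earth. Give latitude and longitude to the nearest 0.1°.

≈ lat 49.2°, lon -58.1°

Write both endpoints as unit vectors p₁, p₂ with components (cos φ cos λ, cos φ sin λ, sin φ).
The central angle between the endpoints is δ = arccos(p₁·p₂) ≈ 2.101 rad (120.4°).
Interpolate at f = 0.23 with slerp weights a = sin((1−f)δ)/sin δ ≈ 1.158, b = sin(fδ)/sin δ ≈ 0.539.
p = a·p₁ + b·p₂ ≈ (0.345, -0.555, 0.757); φ = arcsin(p_z) ≈ 49.23°, λ = atan2(p_y, p_x) ≈ -58.15°.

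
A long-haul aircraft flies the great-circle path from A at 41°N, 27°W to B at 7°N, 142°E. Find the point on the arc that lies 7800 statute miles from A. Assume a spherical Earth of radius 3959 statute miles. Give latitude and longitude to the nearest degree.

≈ 25°N, 138°E

The haversine formula gives a central angle δ ≈ 2.285 rad (130.9°) between the endpoints. The total great-circle distance is δ·R ≈ 2.285 × 3959 ≈ 9048 mi, so the target fraction is f = 7800/9048 ≈ 0.862.
Interpolate at f ≈ 0.862 with slerp weights a = sin((1−f)δ)/sin δ ≈ 0.411, b = sin(fδ)/sin δ ≈ 1.220.
p = a·p₁ + b·p₂ ≈ (-0.678, 0.605, 0.418); φ = arcsin(p_z) ≈ 24.71°, λ = atan2(p_y, p_x) ≈ 138.27°.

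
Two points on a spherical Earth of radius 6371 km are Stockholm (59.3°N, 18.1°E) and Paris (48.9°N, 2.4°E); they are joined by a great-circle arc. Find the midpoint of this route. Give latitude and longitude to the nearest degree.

Convert each endpoint to a unit vector on the sphere (x = cos φ cos λ, y = cos φ sin λ, z = sin φ).
The central angle between the endpoints is δ = arccos(p₁·p₂) ≈ 0.241 rad (13.8°).
Interpolate at f = 1/2 with slerp weights a = sin((1−f)δ)/sin δ ≈ 0.504, b = sin(fδ)/sin δ ≈ 0.504.
p = a·p₁ + b·p₂ ≈ (0.575, 0.094, 0.813); φ = arcsin(p_z) ≈ 54.35°, λ = atan2(p_y, p_x) ≈ 9.26°.

≈ 54°N, 9°E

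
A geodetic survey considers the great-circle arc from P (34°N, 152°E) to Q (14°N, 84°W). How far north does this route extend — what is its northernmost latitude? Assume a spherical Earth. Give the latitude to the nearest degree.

≈ 45°N

The great circle lies in the plane with unit normal n̂ = (p₁ × p₂)/|p₁ × p₂|.
Here n̂_z ≈ +0.703; the vertex latitude is φ_max = arccos|n̂_z| ≈ 45.4°.
Check via Clairaut: cos φ_max = |cos φ₁| · sin C = cos(34.0°)·sin(57.9°) ≈ 0.703, again giving ≈ 45.4°.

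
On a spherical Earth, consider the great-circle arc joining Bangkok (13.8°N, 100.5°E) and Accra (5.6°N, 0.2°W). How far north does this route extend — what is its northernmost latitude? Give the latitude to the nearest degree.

≈ 16°N

The great circle lies in the plane with unit normal n̂ = (p₁ × p₂)/|p₁ × p₂|.
Here n̂_z ≈ -0.961; the vertex latitude is φ_max = arccos|n̂_z| ≈ 16.0°.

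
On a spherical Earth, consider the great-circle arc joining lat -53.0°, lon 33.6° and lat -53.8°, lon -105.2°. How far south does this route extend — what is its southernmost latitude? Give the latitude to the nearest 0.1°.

≈ -75.4°

The great circle lies in the plane with unit normal n̂ = (p₁ × p₂)/|p₁ × p₂|.
Here n̂_z ≈ -0.253; the vertex latitude is φ_max = arccos|n̂_z| ≈ 75.4°.
Check via Clairaut: cos φ_max = |cos φ₁| · sin C = cos(53.0°)·sin(155.2°) ≈ 0.253, again giving ≈ 75.4°.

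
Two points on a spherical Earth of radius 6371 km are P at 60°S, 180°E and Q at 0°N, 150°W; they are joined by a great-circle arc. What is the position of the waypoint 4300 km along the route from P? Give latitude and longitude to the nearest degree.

Write both endpoints as unit vectors p₁, p₂ with components (cos φ cos λ, cos φ sin λ, sin φ).
The central angle between the endpoints is δ = arccos(p₁·p₂) ≈ 1.123 rad (64.3°). The total great-circle distance is δ·R ≈ 1.123 × 6371 ≈ 7154 km, so the target fraction is f = 4300/7154 ≈ 0.601.
Interpolate at f ≈ 0.601 with slerp weights a = sin((1−f)δ)/sin δ ≈ 0.481, b = sin(fδ)/sin δ ≈ 0.693.
p = a·p₁ + b·p₂ ≈ (-0.841, -0.347, -0.416); φ = arcsin(p_z) ≈ -24.59°, λ = atan2(p_y, p_x) ≈ -157.59°.

≈ 25°S, 158°W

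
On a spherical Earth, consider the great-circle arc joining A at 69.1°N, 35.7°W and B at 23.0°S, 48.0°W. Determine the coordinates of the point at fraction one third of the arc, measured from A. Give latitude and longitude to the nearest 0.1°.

≈ 38.5°N, 43.1°W

Write both endpoints as unit vectors p₁, p₂ with components (cos φ cos λ, cos φ sin λ, sin φ).
The central angle between the endpoints is δ = arccos(p₁·p₂) ≈ 1.615 rad (92.5°).
Interpolate at f = 1/3 with slerp weights a = sin((1−f)δ)/sin δ ≈ 0.881, b = sin(fδ)/sin δ ≈ 0.513.
p = a·p₁ + b·p₂ ≈ (0.571, -0.535, 0.623); φ = arcsin(p_z) ≈ 38.52°, λ = atan2(p_y, p_x) ≈ -43.09°.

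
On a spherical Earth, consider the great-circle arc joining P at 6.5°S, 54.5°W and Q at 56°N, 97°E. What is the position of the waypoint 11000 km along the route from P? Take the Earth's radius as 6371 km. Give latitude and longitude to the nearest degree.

≈ 71°N, 44°E

Convert each endpoint to a unit vector on the sphere (x = cos φ cos λ, y = cos φ sin λ, z = sin φ).
The central angle between the endpoints is δ = arccos(p₁·p₂) ≈ 2.192 rad (125.6°). The total great-circle distance is δ·R ≈ 2.192 × 6371 ≈ 13966 km, so the target fraction is f = 11000/13966 ≈ 0.788.
Interpolate at f ≈ 0.788 with slerp weights a = sin((1−f)δ)/sin δ ≈ 0.552, b = sin(fδ)/sin δ ≈ 1.215.
p = a·p₁ + b·p₂ ≈ (0.236, 0.228, 0.945); φ = arcsin(p_z) ≈ 70.87°, λ = atan2(p_y, p_x) ≈ 44.01°.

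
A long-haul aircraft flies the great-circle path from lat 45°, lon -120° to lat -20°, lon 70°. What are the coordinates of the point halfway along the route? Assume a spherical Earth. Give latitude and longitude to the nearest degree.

Write both endpoints as unit vectors p₁, p₂ with components (cos φ cos λ, cos φ sin λ, sin φ).
The central angle between the endpoints is δ = arccos(p₁·p₂) ≈ 2.682 rad (153.7°).
Interpolate at f = 1/2 with slerp weights a = sin((1−f)δ)/sin δ ≈ 2.195, b = sin(fδ)/sin δ ≈ 2.195.
p = a·p₁ + b·p₂ ≈ (-0.071, 0.594, 0.801); φ = arcsin(p_z) ≈ 53.26°, λ = atan2(p_y, p_x) ≈ 96.78°.

≈ lat 53°, lon 97°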